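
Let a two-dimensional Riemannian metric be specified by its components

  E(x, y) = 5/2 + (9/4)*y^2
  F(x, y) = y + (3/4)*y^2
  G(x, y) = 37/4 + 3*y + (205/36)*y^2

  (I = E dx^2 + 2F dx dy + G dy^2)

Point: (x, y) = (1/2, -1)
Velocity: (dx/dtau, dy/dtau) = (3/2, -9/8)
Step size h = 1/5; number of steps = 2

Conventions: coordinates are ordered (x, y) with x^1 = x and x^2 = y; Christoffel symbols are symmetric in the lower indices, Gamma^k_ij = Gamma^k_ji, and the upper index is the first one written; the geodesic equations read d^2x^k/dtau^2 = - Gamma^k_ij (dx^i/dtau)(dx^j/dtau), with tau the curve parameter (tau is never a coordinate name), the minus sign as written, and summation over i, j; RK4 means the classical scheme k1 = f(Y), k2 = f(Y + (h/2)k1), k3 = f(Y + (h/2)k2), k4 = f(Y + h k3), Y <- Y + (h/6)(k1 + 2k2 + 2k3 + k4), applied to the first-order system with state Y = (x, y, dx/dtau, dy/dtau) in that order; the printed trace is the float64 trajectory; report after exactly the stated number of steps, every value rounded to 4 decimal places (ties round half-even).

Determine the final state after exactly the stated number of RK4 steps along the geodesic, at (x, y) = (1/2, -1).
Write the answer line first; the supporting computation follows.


Answer: x = 1.0014, y = -1.4414, dx/dtau = 1.0497, dy/dtau = -1.0650

f(Y) = (dx/dtau, dy/dtau, -Gamma^x_ij Y'^i Y'^j, -Gamma^y_ij Y'^i Y'^j) with the Gammas evaluated at the stage position; h = 0.200000; intermediate values shown to 6 dp
step 0: x = 0.5000, y = -1.0000, dx/dtau = 1.5000, dy/dtau = -1.1250
step 1:
  k1: at (x, y) = (0.500000, -1.000000), (dx/dtau, dy/dtau) = (1.500000, -1.125000); Gamma_xxx = 0.009925, Gamma_xxy = -0.474207, Gamma_xyy = -0.123882, Gamma_yxx = 0.188580, Gamma_yxy = -0.009925, Gamma_yyy = -0.353756; k1 = (1.500000, -1.125000, -1.465991, -0.010080)
  k2: at (x, y) = (0.650000, -1.112500), (dx/dtau, dy/dtau) = (1.353401, -1.126008); Gamma_xxx = 0.006737, Gamma_xxy = -0.473888, Gamma_xyy = -0.139621, Gamma_yxx = 0.193234, Gamma_yxy = -0.006737, Gamma_yyy = -0.375054; k2 = (1.353401, -1.126008, -1.279669, 0.101048)
  k3: at (x, y) = (0.635340, -1.112601), (dx/dtau, dy/dtau) = (1.372033, -1.114895); Gamma_xxx = 0.006734, Gamma_xxy = -0.473885, Gamma_xyy = -0.139632, Gamma_yxx = 0.193237, Gamma_yxy = -0.006734, Gamma_yyy = -0.375069; k3 = (1.372033, -1.114895, -1.288895, 0.081841)
  k4: at (x, y) = (0.774407, -1.222979), (dx/dtau, dy/dtau) = (1.242221, -1.108632); Gamma_xxx = 0.003369, Gamma_xxy = -0.469210, Gamma_xyy = -0.148980, Gamma_yxx = 0.195206, Gamma_yxy = -0.003369, Gamma_yyy = -0.388652; k4 = (1.242221, -1.108632, -1.114451, 0.167174)
  Y <- Y + (h/6)(k1 + 2k2 + 2k3 + k4): x = 0.7731, y = -1.2238, dx/dtau = 1.2427, dy/dtau = -1.1076
step 2:
  k1: at (x, y) = (0.773103, -1.223848), (dx/dtau, dy/dtau) = (1.242748, -1.107571); Gamma_xxx = 0.003342, Gamma_xxy = -0.469160, Gamma_xyy = -0.149034, Gamma_yxx = 0.195213, Gamma_yxy = -0.003342, Gamma_yyy = -0.388734; k1 = (1.242748, -1.107571, -1.113871, 0.166174)
  k2: at (x, y) = (0.897378, -1.334605), (dx/dtau, dy/dtau) = (1.131361, -1.090954); Gamma_xxx = -0.000038, Gamma_xxy = -0.461437, Gamma_xyy = -0.153881, Gamma_yxx = 0.195131, Gamma_yxy = 0.000038, Gamma_yyy = -0.396365; k2 = (1.131361, -1.090954, -0.955872, 0.222076)
  k3: at (x, y) = (0.886239, -1.332943), (dx/dtau, dy/dtau) = (1.147160, -1.085363); Gamma_xxx = 0.000012, Gamma_xxy = -0.461570, Gamma_xyy = -0.153835, Gamma_yxx = 0.195145, Gamma_yxy = -0.000012, Gamma_yyy = -0.396288; k3 = (1.147160, -1.085363, -0.968183, 0.209997)
  k4: at (x, y) = (1.002535, -1.440921), (dx/dtau, dy/dtau) = (1.049111, -1.065571); Gamma_xxx = -0.003138, Gamma_xxy = -0.452124, Gamma_xyy = -0.155470, Gamma_yxx = 0.193574, Gamma_yxy = 0.003138, Gamma_yyy = -0.399226; k4 = (1.049111, -1.065571, -0.830880, 0.247260)
  Y <- Y + (h/6)(k1 + 2k2 + 2k3 + k4): x = 1.0014, y = -1.4414, dx/dtau = 1.0497, dy/dtau = -1.0650


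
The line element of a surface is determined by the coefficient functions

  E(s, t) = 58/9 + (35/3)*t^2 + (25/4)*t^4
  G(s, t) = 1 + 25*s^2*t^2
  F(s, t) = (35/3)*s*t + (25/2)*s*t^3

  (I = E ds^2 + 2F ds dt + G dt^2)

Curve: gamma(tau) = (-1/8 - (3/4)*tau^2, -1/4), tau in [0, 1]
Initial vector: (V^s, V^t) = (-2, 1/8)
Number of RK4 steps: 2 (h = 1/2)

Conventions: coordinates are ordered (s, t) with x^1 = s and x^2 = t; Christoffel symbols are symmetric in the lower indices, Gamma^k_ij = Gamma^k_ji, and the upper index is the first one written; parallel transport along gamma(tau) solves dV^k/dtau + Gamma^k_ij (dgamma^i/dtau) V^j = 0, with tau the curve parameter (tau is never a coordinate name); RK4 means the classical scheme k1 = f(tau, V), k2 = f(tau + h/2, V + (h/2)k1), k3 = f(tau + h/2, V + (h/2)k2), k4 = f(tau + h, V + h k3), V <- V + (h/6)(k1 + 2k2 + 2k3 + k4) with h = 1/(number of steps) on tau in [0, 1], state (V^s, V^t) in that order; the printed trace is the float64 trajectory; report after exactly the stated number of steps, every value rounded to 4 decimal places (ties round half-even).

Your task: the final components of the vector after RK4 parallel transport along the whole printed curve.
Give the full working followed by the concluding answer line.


gamma'(tau) = (-(3/2)*tau, 0); f(tau, V)^k = -Gamma^k_ij(gamma(tau)) gamma'^i(tau) V^j; h = 1/2; intermediate values shown to 6 dp
curve data and Christoffel symbols at the stage parameters:
  tau = 0.000000: gamma = (-0.125000, -0.250000), gamma' = (0.000000, 0.000000); Gamma_sss = 0.000000, Gamma_sst = -0.430876, Gamma_stt = -0.215438, Gamma_tss = 0.000000, Gamma_tst = -0.027042, Gamma_ttt = -0.013521
  tau = 0.250000: gamma = (-0.171875, -0.250000), gamma' = (-0.375000, 0.000000); Gamma_sss = 0.000000, Gamma_sst = -0.429583, Gamma_stt = -0.295338, Gamma_tss = 0.000000, Gamma_tst = -0.037072, Gamma_ttt = -0.025487
  tau = 0.500000: gamma = (-0.312500, -0.250000), gamma' = (-0.750000, 0.000000); Gamma_sss = 0.000000, Gamma_sst = -0.423363, Gamma_stt = -0.529204, Gamma_tss = 0.000000, Gamma_tst = -0.066427, Gamma_ttt = -0.083034
  tau = 0.750000: gamma = (-0.546875, -0.250000), gamma' = (-1.125000, 0.000000); Gamma_sss = 0.000000, Gamma_sst = -0.405981, Gamma_stt = -0.888084, Gamma_tss = 0.000000, Gamma_tst = -0.111475, Gamma_ttt = -0.243852
  tau = 1.000000: gamma = (-0.875000, -0.250000), gamma' = (-1.500000, 0.000000); Gamma_sss = 0.000000, Gamma_sst = -0.370725, Gamma_stt = -1.297536, Gamma_tss = 0.000000, Gamma_tst = -0.162871, Gamma_ttt = -0.570047
step 0: V^s = -2.0000, V^t = 0.1250
step 1: k1 = (0.000000, 0.000000), k2 = (-0.020137, -0.001738), k3 = (-0.020067, -0.001732), k4 = (-0.039415, -0.006184); V <- V + (h/6)(k1 + 2k2 + 2k3 + k4): V^s = -2.0100, V^t = 0.1239
step 2: k1 = (-0.039343, -0.006173), k2 = (-0.055887, -0.015345), k3 = (-0.054839, -0.015058), k4 = (-0.064716, -0.028432); V <- V + (h/6)(k1 + 2k2 + 2k3 + k4): V^s = -2.0371, V^t = 0.1160

Answer: V^s = -2.0371, V^t = 0.1160


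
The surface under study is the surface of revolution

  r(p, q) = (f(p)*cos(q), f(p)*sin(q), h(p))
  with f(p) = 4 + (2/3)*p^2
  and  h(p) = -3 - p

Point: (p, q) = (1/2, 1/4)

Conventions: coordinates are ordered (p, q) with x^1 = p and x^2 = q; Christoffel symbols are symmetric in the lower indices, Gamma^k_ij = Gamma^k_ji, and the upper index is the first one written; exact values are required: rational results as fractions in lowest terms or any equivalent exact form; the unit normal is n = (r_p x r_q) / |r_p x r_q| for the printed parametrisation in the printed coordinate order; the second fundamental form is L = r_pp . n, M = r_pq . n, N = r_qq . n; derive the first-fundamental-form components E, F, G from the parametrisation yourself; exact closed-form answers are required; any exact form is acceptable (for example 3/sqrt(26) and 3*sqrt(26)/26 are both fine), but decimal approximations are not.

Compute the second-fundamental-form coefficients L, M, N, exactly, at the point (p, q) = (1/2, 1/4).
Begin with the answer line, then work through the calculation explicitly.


Answer: L = 4*sqrt(13)/13, M = 0, N = -25*sqrt(13)/26

f = 25/6, f' = 2/3, f'' = 4/3, h' = -1, h'' = 0
E = 13/9, F = 0, G = 625/36; answer radicand W^2 = 13/9
unnormalised second-form numerators: l = 4/3, m = 0, n = -25/6; L = l/sqrt(13/9), and similarly M = m/sqrt(W^2), N = n/sqrt(W^2)


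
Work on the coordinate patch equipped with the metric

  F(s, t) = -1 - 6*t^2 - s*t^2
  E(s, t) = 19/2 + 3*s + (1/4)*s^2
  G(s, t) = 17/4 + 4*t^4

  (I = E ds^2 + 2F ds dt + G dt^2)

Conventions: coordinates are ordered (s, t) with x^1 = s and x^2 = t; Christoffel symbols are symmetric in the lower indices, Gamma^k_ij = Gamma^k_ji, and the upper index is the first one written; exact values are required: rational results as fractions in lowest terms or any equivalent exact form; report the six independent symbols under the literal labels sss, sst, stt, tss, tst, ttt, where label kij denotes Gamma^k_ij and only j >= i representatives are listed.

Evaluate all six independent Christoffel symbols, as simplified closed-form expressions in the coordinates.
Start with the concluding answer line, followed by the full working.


Answer: Gamma_sss = (17*s - 16*t^2 + 102)/(17*s^2 - 32*s*t^2 + 204*s + 32*t^4 - 192*t^2 + 630), Gamma_sst = 0, Gamma_stt = (-136*s*t + 128*t^3 - 816*t)/(17*s^2 - 32*s*t^2 + 204*s + 32*t^4 - 192*t^2 + 630), Gamma_tss = (4*s - 8*t^2 + 24)/(17*s^2 - 32*s*t^2 + 204*s + 32*t^4 - 192*t^2 + 630), Gamma_tst = 0, Gamma_ttt = (-32*s*t + 64*t^3 - 192*t)/(17*s^2 - 32*s*t^2 + 204*s + 32*t^4 - 192*t^2 + 630)

E = 19/2 + 3*s + (1/4)*s^2; F = -1 - 6*t^2 - s*t^2; G = 17/4 + 4*t^4
Gamma^k_ij = (1/2) g^{kl} (d_i g_jl + d_j g_il - d_l g_ij), with g^inv = (1/(EG-F^2)) [[G, -F], [-F, E]]
first partials: E_s = 3 + (1/2)*s, E_t = 0, F_s = -t^2, F_t = -12*t - 2*s*t, G_s = 0, G_t = 16*t^3
D = EG - F^2 = 315/8 + (51/4)*s - 12*t^2 + (17/16)*s^2 - 2*s*t^2 + 2*t^4
expanded: Gamma^s_ss = (G E_s - 2F F_s + F E_t)/(2D), Gamma^s_st = (G E_t - F G_s)/(2D), Gamma^s_tt = (2G F_t - G G_s - F G_t)/(2D), Gamma^t_ss = (2E F_s - E E_t - F E_s)/(2D), Gamma^t_st = (E G_s - F E_t)/(2D), Gamma^t_tt = (E G_t - 2F F_t + F G_s)/(2D); substitute and cancel common factors


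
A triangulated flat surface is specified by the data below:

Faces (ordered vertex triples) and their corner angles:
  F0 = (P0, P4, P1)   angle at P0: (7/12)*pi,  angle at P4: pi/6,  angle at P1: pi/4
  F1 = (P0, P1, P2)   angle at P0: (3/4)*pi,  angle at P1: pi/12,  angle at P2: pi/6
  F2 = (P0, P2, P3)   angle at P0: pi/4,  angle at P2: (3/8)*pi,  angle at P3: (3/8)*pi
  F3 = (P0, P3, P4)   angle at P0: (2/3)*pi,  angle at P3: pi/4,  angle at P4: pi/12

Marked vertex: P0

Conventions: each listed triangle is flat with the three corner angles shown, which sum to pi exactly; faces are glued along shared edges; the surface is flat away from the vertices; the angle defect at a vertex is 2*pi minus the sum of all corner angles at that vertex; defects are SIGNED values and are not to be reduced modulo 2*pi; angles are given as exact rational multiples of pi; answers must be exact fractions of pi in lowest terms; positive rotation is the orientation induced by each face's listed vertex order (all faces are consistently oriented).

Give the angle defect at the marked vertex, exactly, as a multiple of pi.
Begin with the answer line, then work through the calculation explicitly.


Answer: defect(P0) = -pi/4

Sum of corner angles at P0: (9/4)*pi
defect = 2*pi - (9/4)*pi


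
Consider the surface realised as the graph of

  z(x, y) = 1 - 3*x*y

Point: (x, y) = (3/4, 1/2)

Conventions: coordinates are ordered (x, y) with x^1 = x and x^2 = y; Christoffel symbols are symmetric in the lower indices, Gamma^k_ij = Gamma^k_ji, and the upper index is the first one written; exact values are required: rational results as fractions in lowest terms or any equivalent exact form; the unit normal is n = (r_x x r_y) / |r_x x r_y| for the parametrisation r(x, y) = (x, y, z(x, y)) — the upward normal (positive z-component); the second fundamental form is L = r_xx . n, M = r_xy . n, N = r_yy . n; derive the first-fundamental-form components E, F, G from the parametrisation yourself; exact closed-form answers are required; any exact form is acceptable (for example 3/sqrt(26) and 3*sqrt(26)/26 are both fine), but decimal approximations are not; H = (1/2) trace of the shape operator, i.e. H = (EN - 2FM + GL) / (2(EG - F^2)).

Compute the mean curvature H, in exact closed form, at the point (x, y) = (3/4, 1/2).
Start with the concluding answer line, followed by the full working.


Answer: H = 648*sqrt(133)/17689

z_x = -3/2, z_y = -9/4, z_xx = 0, z_xy = -3, z_yy = 0
E = 13/4, F = 27/8, G = 97/16; answer radicand W^2 = 133/16
unnormalised second-form numerators: l = 0, m = -3, n = 0; L = l/sqrt(133/16), and similarly M = m/sqrt(W^2), N = n/sqrt(W^2)
H = (E*n - 2*F*m + G*l) / (2*(EG - F^2)*sqrt(W^2)); E*n - 2*F*m + G*l = 81/4, EG - F^2 = 133/16, so H = (162/133)/sqrt(133/16)


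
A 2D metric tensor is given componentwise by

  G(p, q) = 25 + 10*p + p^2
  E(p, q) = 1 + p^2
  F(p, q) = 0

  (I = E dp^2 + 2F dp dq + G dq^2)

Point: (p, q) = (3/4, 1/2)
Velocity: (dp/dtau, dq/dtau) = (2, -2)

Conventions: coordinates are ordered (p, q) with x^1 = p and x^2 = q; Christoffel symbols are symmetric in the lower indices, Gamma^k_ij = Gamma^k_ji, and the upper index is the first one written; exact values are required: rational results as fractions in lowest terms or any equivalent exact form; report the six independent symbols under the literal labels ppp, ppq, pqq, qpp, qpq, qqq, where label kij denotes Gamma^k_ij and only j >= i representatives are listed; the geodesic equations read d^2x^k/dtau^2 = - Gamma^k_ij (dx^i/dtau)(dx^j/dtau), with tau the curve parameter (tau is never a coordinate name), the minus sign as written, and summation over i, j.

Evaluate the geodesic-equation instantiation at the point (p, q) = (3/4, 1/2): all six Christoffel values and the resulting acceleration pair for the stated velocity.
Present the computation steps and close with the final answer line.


E = 25/16, F = 0, G = 529/16 at the point
E_p = 3/2, E_q = 0, F_p = 0, F_q = 0, G_p = 23/2, G_q = 0
EG - F^2 = 13225/256;  g^inv = (256/13225) * [[529/16, 0], [0, 25/16]]
first-kind symbols [ij,l] = (1/2)(d_i g_jl + d_j g_il - d_l g_ij): [pp,p] = E_p/2 = 3/4, [pp,q] = F_p - E_q/2 = 0, [pq,p] = E_q/2 = 0, [pq,q] = G_p/2 = 23/4, [qq,p] = F_q - G_p/2 = -23/4, [qq,q] = G_q/2 = 0
Gamma^p_ij = (G*[ij,p] - F*[ij,q])/(EG - F^2), Gamma^q_ij = (E*[ij,q] - F*[ij,p])/(EG - F^2)
Gamma_ppp = 12/25, Gamma_ppq = 0, Gamma_pqq = -92/25, Gamma_qpp = 0, Gamma_qpq = 4/23, Gamma_qqq = 0
d^2p/dtau^2 = -(Gamma_ppp*(2)^2 + 2*Gamma_ppq*(2)*(-2) + Gamma_pqq*(-2)^2) = 64/5
d^2q/dtau^2 = -(Gamma_qpp*(2)^2 + 2*Gamma_qpq*(2)*(-2) + Gamma_qqq*(-2)^2) = 32/23

Answer: Gamma_ppp = 12/25, Gamma_ppq = 0, Gamma_pqq = -92/25, Gamma_qpp = 0, Gamma_qpq = 4/23, Gamma_qqq = 0; accelerations (d^2p/dtau^2, d^2q/dtau^2) = (64/5, 32/23)


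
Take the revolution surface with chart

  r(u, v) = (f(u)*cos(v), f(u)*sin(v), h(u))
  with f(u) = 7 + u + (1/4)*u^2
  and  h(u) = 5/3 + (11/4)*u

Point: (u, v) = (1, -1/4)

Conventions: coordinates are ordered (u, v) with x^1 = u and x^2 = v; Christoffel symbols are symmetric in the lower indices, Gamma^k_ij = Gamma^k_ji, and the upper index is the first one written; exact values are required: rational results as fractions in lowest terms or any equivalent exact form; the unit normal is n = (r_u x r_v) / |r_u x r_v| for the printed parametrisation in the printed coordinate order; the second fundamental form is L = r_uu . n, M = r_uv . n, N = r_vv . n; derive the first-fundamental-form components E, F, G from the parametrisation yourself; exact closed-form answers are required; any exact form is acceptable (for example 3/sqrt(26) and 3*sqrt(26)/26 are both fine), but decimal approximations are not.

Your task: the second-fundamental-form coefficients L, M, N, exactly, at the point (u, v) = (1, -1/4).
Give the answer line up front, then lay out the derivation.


Answer: L = -11*sqrt(157)/314, M = 0, N = 363*sqrt(157)/628

f = 33/4, f' = 3/2, f'' = 1/2, h' = 11/4, h'' = 0
E = 157/16, F = 0, G = 1089/16; answer radicand W^2 = 157/16
unnormalised second-form numerators: l = -11/8, m = 0, n = 363/16; L = l/sqrt(157/16), and similarly M = m/sqrt(W^2), N = n/sqrt(W^2)


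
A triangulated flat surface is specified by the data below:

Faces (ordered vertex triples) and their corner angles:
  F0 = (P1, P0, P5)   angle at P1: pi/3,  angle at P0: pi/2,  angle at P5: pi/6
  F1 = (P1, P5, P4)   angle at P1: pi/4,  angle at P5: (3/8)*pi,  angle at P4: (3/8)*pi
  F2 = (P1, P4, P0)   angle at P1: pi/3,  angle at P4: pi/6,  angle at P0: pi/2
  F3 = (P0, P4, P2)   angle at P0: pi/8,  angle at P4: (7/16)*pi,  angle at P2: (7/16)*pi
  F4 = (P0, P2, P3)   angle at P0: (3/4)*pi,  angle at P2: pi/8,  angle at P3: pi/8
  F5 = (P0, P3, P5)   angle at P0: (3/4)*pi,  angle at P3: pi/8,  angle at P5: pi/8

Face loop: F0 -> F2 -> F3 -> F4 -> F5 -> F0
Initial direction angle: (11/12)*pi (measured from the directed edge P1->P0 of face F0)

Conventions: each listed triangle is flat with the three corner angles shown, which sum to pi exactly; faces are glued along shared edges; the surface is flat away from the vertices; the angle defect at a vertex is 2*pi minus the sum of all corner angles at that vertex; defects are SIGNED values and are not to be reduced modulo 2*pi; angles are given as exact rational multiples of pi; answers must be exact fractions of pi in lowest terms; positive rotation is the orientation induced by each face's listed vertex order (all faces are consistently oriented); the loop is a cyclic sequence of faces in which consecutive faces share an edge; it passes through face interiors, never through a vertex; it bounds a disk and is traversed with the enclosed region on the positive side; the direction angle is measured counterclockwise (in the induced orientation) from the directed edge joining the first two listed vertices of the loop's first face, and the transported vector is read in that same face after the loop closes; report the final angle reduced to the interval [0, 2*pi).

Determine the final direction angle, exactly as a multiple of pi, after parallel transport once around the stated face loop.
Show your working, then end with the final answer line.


enclosed vertex P0: corner angles sum to (21/8)*pi, defect = 2*pi - (21/8)*pi = (-5/8)*pi
the rotation equals the total enclosed defect, so the final angle is initial + defects (mod 2*pi)
final angle = (11/12)*pi - (5/8)*pi = (7/24)*pi (mod 2*pi)

Answer: final direction angle = (7/24)*pi


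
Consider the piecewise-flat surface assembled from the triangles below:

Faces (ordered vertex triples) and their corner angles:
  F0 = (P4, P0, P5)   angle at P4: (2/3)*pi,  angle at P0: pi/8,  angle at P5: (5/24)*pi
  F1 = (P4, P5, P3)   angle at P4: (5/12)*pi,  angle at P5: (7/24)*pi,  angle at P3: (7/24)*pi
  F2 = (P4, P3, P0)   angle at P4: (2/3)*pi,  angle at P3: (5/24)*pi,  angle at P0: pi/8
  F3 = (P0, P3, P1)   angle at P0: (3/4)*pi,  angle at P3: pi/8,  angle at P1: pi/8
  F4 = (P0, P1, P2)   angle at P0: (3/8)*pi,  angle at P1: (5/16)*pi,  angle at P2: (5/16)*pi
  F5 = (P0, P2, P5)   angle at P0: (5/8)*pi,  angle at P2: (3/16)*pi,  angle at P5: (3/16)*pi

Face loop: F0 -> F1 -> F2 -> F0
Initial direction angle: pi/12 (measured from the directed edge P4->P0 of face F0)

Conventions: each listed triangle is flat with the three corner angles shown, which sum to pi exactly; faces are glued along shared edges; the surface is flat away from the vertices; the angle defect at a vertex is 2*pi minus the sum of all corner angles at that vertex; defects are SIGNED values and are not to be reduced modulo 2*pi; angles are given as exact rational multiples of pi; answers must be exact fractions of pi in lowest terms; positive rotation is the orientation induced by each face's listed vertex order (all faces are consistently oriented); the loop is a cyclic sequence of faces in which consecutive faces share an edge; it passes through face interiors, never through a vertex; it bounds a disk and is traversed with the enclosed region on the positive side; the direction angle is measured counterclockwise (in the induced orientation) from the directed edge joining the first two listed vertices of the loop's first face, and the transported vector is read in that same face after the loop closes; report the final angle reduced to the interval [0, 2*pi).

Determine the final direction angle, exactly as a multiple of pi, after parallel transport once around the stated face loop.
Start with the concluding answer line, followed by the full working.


Answer: final direction angle = pi/3

enclosed vertex P4: corner angles sum to (7/4)*pi, defect = 2*pi - (7/4)*pi = pi/4
final direction = starting direction + enclosed defect total, reduced mod 2*pi (induced orientation)
final angle = pi/12 + pi/4 = pi/3 (mod 2*pi)


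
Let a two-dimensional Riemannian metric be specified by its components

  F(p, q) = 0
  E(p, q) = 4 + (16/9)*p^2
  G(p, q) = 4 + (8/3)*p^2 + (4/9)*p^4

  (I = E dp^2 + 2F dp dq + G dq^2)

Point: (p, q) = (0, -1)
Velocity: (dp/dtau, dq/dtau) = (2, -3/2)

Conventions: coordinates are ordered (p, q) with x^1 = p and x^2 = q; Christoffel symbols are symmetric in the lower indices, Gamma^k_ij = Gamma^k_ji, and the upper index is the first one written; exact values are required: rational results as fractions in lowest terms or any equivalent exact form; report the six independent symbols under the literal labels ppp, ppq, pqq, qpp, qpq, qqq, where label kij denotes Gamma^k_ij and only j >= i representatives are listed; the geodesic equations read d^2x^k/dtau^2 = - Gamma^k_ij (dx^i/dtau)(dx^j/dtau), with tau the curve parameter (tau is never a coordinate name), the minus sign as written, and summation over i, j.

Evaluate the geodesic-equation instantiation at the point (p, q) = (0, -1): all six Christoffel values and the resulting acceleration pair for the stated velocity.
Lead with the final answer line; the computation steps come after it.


Answer: Gamma_ppp = 0, Gamma_ppq = 0, Gamma_pqq = 0, Gamma_qpp = 0, Gamma_qpq = 0, Gamma_qqq = 0; accelerations (d^2p/dtau^2, d^2q/dtau^2) = (0, 0)

E = 4, F = 0, G = 4 at the point
E_p = 0, E_q = 0, F_p = 0, F_q = 0, G_p = 0, G_q = 0
EG - F^2 = 16;  g^inv = (1/16) * [[4, 0], [0, 4]]
first-kind symbols [ij,l] = (1/2)(d_i g_jl + d_j g_il - d_l g_ij): [pp,p] = E_p/2 = 0, [pp,q] = F_p - E_q/2 = 0, [pq,p] = E_q/2 = 0, [pq,q] = G_p/2 = 0, [qq,p] = F_q - G_p/2 = 0, [qq,q] = G_q/2 = 0
Gamma^p_ij = (G*[ij,p] - F*[ij,q])/(EG - F^2), Gamma^q_ij = (E*[ij,q] - F*[ij,p])/(EG - F^2)
Gamma_ppp = 0, Gamma_ppq = 0, Gamma_pqq = 0, Gamma_qpp = 0, Gamma_qpq = 0, Gamma_qqq = 0
d^2p/dtau^2 = -(Gamma_ppp*(2)^2 + 2*Gamma_ppq*(2)*(-3/2) + Gamma_pqq*(-3/2)^2) = 0
d^2q/dtau^2 = -(Gamma_qpp*(2)^2 + 2*Gamma_qpq*(2)*(-3/2) + Gamma_qqq*(-3/2)^2) = 0


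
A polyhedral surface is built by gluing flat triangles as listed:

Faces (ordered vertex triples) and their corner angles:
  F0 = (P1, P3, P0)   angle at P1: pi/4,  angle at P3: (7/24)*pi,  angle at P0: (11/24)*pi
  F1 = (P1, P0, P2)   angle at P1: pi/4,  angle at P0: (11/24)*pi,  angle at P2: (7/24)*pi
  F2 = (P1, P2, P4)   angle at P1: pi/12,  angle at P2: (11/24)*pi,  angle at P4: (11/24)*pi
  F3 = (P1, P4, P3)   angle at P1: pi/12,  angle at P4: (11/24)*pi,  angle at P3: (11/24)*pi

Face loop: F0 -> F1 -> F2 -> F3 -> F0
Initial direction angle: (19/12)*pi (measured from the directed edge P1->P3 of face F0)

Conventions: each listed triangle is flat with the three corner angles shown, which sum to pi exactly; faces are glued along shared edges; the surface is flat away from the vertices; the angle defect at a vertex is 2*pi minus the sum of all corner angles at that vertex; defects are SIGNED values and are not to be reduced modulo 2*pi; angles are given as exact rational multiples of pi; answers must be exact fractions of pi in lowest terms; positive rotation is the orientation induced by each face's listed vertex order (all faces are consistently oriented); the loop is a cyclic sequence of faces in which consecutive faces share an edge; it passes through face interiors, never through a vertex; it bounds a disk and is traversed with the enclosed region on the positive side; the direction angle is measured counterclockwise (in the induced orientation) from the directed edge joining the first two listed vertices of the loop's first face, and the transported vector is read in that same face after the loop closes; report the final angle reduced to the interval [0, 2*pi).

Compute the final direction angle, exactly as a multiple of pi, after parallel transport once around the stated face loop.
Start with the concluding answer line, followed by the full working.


Answer: final direction angle = (11/12)*pi

enclosed vertex P1: corner angles sum to (2/3)*pi, defect = 2*pi - (2/3)*pi = (4/3)*pi
by Gauss-Bonnet the loop rotates the vector by the enclosed defect sum (positive orientation, mod 2*pi)
final angle = (19/12)*pi + (4/3)*pi = (11/12)*pi (mod 2*pi)


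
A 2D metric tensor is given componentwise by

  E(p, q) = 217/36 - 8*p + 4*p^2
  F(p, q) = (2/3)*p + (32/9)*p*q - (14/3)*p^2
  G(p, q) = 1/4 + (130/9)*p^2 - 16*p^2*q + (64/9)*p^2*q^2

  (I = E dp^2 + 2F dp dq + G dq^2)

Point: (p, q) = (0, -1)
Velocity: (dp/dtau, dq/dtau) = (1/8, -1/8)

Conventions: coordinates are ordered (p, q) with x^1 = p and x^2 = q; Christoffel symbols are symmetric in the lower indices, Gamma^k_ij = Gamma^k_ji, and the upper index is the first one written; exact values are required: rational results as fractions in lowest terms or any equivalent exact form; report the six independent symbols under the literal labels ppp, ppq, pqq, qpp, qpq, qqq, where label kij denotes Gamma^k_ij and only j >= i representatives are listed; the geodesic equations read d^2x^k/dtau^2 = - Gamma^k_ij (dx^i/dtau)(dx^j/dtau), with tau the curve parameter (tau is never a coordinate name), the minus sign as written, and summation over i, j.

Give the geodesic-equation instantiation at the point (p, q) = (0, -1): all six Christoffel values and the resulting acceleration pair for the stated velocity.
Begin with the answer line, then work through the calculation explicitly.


Answer: Gamma_ppp = -144/217, Gamma_ppq = 0, Gamma_pqq = 0, Gamma_qpp = -104/9, Gamma_qpq = 0, Gamma_qqq = 0; accelerations (d^2p/dtau^2, d^2q/dtau^2) = (9/868, 13/72)

E = 217/36, F = 0, G = 1/4 at the point
E_p = -8, E_q = 0, F_p = -26/9, F_q = 0, G_p = 0, G_q = 0
EG - F^2 = 217/144;  g^inv = (144/217) * [[1/4, 0], [0, 217/36]]
first-kind symbols [ij,l] = (1/2)(d_i g_jl + d_j g_il - d_l g_ij): [pp,p] = E_p/2 = -4, [pp,q] = F_p - E_q/2 = -26/9, [pq,p] = E_q/2 = 0, [pq,q] = G_p/2 = 0, [qq,p] = F_q - G_p/2 = 0, [qq,q] = G_q/2 = 0
Gamma^p_ij = (G*[ij,p] - F*[ij,q])/(EG - F^2), Gamma^q_ij = (E*[ij,q] - F*[ij,p])/(EG - F^2)
Gamma_ppp = -144/217, Gamma_ppq = 0, Gamma_pqq = 0, Gamma_qpp = -104/9, Gamma_qpq = 0, Gamma_qqq = 0
d^2p/dtau^2 = -(Gamma_ppp*(1/8)^2 + 2*Gamma_ppq*(1/8)*(-1/8) + Gamma_pqq*(-1/8)^2) = 9/868
d^2q/dtau^2 = -(Gamma_qpp*(1/8)^2 + 2*Gamma_qpq*(1/8)*(-1/8) + Gamma_qqq*(-1/8)^2) = 13/72


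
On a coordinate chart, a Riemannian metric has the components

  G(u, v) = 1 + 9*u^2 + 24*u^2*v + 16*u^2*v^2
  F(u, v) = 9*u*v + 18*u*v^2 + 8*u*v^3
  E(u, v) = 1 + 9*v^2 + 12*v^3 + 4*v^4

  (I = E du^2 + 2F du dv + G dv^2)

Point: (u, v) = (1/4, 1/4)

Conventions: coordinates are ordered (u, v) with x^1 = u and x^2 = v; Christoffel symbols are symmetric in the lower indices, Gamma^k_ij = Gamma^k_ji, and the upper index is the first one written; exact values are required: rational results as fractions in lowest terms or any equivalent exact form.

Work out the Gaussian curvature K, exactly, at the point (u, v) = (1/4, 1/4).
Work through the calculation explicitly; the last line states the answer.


E = 113/64, F = 7/8, G = 2, EG - F^2 = 177/64 at the point
E_u = 0, E_v = 7, F_u = 7/2, F_v = 39/8, G_u = 8, G_v = 2
E_vv = 39, F_uv = 39/2, G_uu = 32
Evaluate Brioschi's two determinant matrices M1, M2 and divide by (EG - F^2)^2.
M1 = [[-E_vv/2 + F_uv - G_uu/2, E_u/2, F_u - E_v/2], [F_v - G_u/2, E, F], [G_v/2, F, G]] = [[-16, 0, 0], [7/8, 113/64, 7/8], [1, 7/8, 2]]; det M1 = -177/4
M2 = [[0, E_v/2, G_u/2], [E_v/2, E, F], [G_u/2, F, G]] = [[0, 7/2, 4], [7/2, 113/64, 7/8], [4, 7/8, 2]]; det M2 = -113/4
det M1 - det M2 = -16; K = -16 / (177/64)^2 = -65536/31329

Answer: K = -65536/31329


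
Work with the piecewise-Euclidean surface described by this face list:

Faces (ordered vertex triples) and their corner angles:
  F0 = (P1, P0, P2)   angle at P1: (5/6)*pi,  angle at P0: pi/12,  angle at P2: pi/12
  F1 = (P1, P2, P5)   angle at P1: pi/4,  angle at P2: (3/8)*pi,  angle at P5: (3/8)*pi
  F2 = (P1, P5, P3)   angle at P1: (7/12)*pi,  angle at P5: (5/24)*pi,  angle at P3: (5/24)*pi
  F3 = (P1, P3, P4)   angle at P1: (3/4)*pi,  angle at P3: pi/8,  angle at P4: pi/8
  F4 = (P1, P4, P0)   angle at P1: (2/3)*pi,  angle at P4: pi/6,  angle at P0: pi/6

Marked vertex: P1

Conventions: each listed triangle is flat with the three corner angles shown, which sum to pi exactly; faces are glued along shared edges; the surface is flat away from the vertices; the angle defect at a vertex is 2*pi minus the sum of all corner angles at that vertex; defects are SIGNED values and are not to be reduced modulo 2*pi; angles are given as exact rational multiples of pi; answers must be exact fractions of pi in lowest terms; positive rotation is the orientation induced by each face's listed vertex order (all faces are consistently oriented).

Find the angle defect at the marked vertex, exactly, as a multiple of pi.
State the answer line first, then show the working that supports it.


Answer: defect(P1) = (-13/12)*pi

Sum of corner angles at P1: (37/12)*pi
defect = 2*pi - (37/12)*pi


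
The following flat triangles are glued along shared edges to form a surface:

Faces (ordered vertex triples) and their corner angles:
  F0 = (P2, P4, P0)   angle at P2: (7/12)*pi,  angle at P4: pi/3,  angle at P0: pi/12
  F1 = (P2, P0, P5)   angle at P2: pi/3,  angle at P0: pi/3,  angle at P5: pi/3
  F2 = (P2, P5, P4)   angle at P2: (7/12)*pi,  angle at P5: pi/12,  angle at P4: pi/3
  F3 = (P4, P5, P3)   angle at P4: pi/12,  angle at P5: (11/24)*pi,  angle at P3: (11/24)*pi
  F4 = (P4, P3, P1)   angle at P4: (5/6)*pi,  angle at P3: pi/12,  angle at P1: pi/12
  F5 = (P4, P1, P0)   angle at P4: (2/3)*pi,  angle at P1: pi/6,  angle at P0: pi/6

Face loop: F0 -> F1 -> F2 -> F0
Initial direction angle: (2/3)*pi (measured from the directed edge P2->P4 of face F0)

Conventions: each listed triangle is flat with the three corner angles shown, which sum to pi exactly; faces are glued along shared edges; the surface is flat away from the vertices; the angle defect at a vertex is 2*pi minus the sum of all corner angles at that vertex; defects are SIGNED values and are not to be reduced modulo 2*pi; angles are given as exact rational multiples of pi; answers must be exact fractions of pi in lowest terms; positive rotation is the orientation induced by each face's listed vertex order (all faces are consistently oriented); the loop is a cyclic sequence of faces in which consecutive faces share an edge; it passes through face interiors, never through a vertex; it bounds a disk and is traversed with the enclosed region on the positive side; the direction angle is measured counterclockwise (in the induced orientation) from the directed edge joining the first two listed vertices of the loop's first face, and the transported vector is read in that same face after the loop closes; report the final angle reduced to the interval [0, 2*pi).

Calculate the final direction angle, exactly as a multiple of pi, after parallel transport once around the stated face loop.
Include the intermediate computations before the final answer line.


enclosed vertex P2: corner angles sum to (3/2)*pi, defect = 2*pi - (3/2)*pi = pi/2
final direction = starting direction + enclosed defect total, reduced mod 2*pi (induced orientation)
final angle = (2/3)*pi + pi/2 = (7/6)*pi (mod 2*pi)

Answer: final direction angle = (7/6)*pi


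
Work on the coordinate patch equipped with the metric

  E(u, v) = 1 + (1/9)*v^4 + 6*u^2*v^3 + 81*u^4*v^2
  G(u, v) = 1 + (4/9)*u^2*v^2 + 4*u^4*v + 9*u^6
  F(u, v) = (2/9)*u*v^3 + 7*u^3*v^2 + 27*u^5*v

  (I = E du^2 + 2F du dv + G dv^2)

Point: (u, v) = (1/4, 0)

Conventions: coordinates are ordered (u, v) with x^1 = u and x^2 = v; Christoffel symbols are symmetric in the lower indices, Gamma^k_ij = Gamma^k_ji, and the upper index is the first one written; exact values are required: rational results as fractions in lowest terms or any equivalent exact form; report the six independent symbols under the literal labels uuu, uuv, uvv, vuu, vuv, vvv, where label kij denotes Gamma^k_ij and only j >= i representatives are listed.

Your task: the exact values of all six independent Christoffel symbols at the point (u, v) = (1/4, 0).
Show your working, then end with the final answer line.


E = 1, F = 0, G = 4105/4096 at the point
E_u = 0, E_v = 0, F_u = 0, F_v = 27/1024, G_u = 27/512, G_v = 1/64
EG - F^2 = 4105/4096;  g^inv = (4096/4105) * [[4105/4096, 0], [0, 1]]
first-kind symbols [ij,l] = (1/2)(d_i g_jl + d_j g_il - d_l g_ij): [uu,u] = E_u/2 = 0, [uu,v] = F_u - E_v/2 = 0, [uv,u] = E_v/2 = 0, [uv,v] = G_u/2 = 27/1024, [vv,u] = F_v - G_u/2 = 0, [vv,v] = G_v/2 = 1/128
Gamma^u_ij = (G*[ij,u] - F*[ij,v])/(EG - F^2), Gamma^v_ij = (E*[ij,v] - F*[ij,u])/(EG - F^2)

Answer: Gamma_uuu = 0, Gamma_uuv = 0, Gamma_uvv = 0, Gamma_vuu = 0, Gamma_vuv = 108/4105, Gamma_vvv = 32/4105


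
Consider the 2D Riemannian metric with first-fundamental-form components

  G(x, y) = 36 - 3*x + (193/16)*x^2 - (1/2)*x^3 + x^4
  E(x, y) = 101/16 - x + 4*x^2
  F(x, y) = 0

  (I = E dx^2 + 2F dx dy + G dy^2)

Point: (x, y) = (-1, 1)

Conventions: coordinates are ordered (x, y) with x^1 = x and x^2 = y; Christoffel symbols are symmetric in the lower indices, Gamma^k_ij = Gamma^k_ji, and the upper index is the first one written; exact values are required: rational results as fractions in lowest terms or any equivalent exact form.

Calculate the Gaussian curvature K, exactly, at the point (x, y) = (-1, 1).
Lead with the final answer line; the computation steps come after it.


Answer: K = -12800/950069

E = 181/16, F = 0, G = 841/16, EG - F^2 = 152221/256 at the point
E_x = -9, E_y = 0, F_x = 0, F_y = 0, G_x = -261/8, G_y = 0
E_yy = 0, F_xy = 0, G_xx = 313/8
The intrinsic route: Brioschi's K = (det M1 - det M2)/(EG - F^2)^2.
M1 = [[-E_yy/2 + F_xy - G_xx/2, E_x/2, F_x - E_y/2], [F_y - G_x/2, E, F], [G_y/2, F, G]] = [[-313/16, -9/2, 0], [261/16, 181/16, 0], [0, 0, 841/16]]; det M1 = -31841101/4096
M2 = [[0, E_y/2, G_x/2], [E_y/2, E, F], [G_x/2, F, G]] = [[0, 0, -261/16], [0, 181/16, 0], [-261/16, 0, 841/16]]; det M2 = -12329901/4096
det M1 - det M2 = -609725/128; K = -609725/128 / (152221/256)^2 = -12800/950069


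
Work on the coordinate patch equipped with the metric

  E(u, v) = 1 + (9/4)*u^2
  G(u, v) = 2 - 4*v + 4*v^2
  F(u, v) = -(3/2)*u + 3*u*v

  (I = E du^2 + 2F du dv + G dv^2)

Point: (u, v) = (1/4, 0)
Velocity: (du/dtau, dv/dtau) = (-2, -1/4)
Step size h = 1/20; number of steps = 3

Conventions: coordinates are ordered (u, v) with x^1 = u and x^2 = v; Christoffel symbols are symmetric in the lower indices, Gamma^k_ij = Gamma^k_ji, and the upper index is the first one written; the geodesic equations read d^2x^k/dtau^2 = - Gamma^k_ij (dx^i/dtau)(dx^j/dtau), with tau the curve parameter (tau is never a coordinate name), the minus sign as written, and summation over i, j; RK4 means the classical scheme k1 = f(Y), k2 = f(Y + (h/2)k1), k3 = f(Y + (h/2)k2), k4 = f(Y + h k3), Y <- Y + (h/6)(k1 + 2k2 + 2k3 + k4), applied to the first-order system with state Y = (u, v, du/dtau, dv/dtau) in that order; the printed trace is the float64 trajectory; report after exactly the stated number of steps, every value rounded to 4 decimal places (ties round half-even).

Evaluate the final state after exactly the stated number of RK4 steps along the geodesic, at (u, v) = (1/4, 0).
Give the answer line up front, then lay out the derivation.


Answer: u = -0.0574, v = -0.0032, du/dtau = -2.0649, dv/dtau = 0.2167

f(Y) = (du/dtau, dv/dtau, -Gamma^u_ij Y'^i Y'^j, -Gamma^v_ij Y'^i Y'^j) with the Gammas evaluated at the stage position; h = 0.050000; intermediate values shown to 6 dp
step 0: u = 0.2500, v = 0.0000, du/dtau = -2.0000, dv/dtau = -0.2500
step 1:
  k1: at (u, v) = (0.250000, 0.000000), (du/dtau, dv/dtau) = (-2.000000, -0.250000); Gamma_uuu = 0.262774, Gamma_uuv = 0.000000, Gamma_uvv = 0.350365, Gamma_vuu = -0.700730, Gamma_vuv = 0.000000, Gamma_vvv = -0.934307; k1 = (-2.000000, -0.250000, -1.072993, 2.861314)
  k2: at (u, v) = (0.200000, -0.006250), (du/dtau, dv/dtau) = (-2.026825, -0.178467); Gamma_uuu = 0.212750, Gamma_uuv = 0.000000, Gamma_uvv = 0.283667, Gamma_vuu = -0.718032, Gamma_vuv = 0.000000, Gamma_vvv = -0.957376; k2 = (-2.026825, -0.178467, -0.883017, 2.980182)
  k3: at (u, v) = (0.199329, -0.004462), (du/dtau, dv/dtau) = (-2.022075, -0.175495); Gamma_uuu = 0.212825, Gamma_uuv = 0.000000, Gamma_uvv = 0.283767, Gamma_vuu = -0.718155, Gamma_vuv = 0.000000, Gamma_vvv = -0.957540; k3 = (-2.022075, -0.175495, -0.878936, 2.965875)
  k4: at (u, v) = (0.148896, -0.008775), (du/dtau, dv/dtau) = (-2.043947, -0.101706); Gamma_uuu = 0.160657, Gamma_uuv = 0.000000, Gamma_uvv = 0.214209, Gamma_vuu = -0.731948, Gamma_vuv = 0.000000, Gamma_vvv = -0.975931; k4 = (-2.043947, -0.101706, -0.673396, 3.067969)
  Y <- Y + (h/6)(k1 + 2k2 + 2k3 + k4): u = 0.1488, v = -0.0088, du/dtau = -2.0439, dv/dtau = -0.1015
step 2:
  k1: at (u, v) = (0.148819, -0.008830), (du/dtau, dv/dtau) = (-2.043919, -0.101488); Gamma_uuu = 0.160560, Gamma_uuv = 0.000000, Gamma_uvv = 0.214080, Gamma_vuu = -0.731967, Gamma_vuv = 0.000000, Gamma_vvv = -0.975956; k1 = (-2.043919, -0.101488, -0.672962, 3.067922)
  k2: at (u, v) = (0.097721, -0.011367), (du/dtau, dv/dtau) = (-2.060743, -0.024790); Gamma_uuu = 0.106348, Gamma_uuv = 0.000000, Gamma_uvv = 0.141797, Gamma_vuu = -0.742018, Gamma_vuv = 0.000000, Gamma_vvv = -0.989358; k2 = (-2.060743, -0.024790, -0.451712, 3.151709)
  k3: at (u, v) = (0.097300, -0.009450), (du/dtau, dv/dtau) = (-2.055212, -0.022696); Gamma_uuu = 0.106302, Gamma_uuv = 0.000000, Gamma_uvv = 0.141737, Gamma_vuu = -0.742112, Gamma_vuv = 0.000000, Gamma_vvv = -0.989483; k3 = (-2.055212, -0.022696, -0.449083, 3.135116)
  k4: at (u, v) = (0.046058, -0.009965), (du/dtau, dv/dtau) = (-2.066373, 0.055267); Gamma_uuu = 0.050675, Gamma_uuv = 0.000000, Gamma_uvv = 0.067566, Gamma_vuu = -0.748104, Gamma_vuv = 0.000000, Gamma_vvv = -0.997472; k4 = (-2.066373, 0.055267, -0.216581, 3.197374)
  Y <- Y + (h/6)(k1 + 2k2 + 2k3 + k4): u = 0.0460, v = -0.0100, du/dtau = -2.0663, dv/dtau = 0.0555
step 3:
  k1: at (u, v) = (0.045967, -0.010007), (du/dtau, dv/dtau) = (-2.066345, 0.055503); Gamma_uuu = 0.050571, Gamma_uuv = 0.000000, Gamma_uvv = 0.067427, Gamma_vuu = -0.748110, Gamma_vuv = 0.000000, Gamma_vvv = -0.997480; k1 = (-2.066345, 0.055503, -0.216133, 3.197338)
  k2: at (u, v) = (-0.005692, -0.008619), (du/dtau, dv/dtau) = (-2.071749, 0.135436); Gamma_uuu = -0.006293, Gamma_uuv = 0.000000, Gamma_uvv = -0.008391, Gamma_vuu = -0.749864, Gamma_vuv = 0.000000, Gamma_vvv = -0.999818; k2 = (-2.071749, 0.135436, 0.027166, 3.236861)
  k3: at (u, v) = (-0.005827, -0.006621), (du/dtau, dv/dtau) = (-2.065666, 0.136424); Gamma_uuu = -0.006468, Gamma_uuv = 0.000000, Gamma_uvv = -0.008625, Gamma_vuu = -0.749907, Gamma_vuv = 0.000000, Gamma_vvv = -0.999876; k3 = (-2.065666, 0.136424, 0.027761, 3.218444)
  k4: at (u, v) = (-0.057316, -0.003186), (du/dtau, dv/dtau) = (-2.064957, 0.216425); Gamma_uuu = -0.063837, Gamma_uuv = 0.000000, Gamma_uvv = -0.085116, Gamma_vuu = -0.747241, Gamma_vuv = 0.000000, Gamma_vvv = -0.996321; k4 = (-2.064957, 0.216425, 0.276190, 3.232938)
  Y <- Y + (h/6)(k1 + 2k2 + 2k3 + k4): u = -0.0574, v = -0.0032, du/dtau = -2.0649, dv/dtau = 0.2167


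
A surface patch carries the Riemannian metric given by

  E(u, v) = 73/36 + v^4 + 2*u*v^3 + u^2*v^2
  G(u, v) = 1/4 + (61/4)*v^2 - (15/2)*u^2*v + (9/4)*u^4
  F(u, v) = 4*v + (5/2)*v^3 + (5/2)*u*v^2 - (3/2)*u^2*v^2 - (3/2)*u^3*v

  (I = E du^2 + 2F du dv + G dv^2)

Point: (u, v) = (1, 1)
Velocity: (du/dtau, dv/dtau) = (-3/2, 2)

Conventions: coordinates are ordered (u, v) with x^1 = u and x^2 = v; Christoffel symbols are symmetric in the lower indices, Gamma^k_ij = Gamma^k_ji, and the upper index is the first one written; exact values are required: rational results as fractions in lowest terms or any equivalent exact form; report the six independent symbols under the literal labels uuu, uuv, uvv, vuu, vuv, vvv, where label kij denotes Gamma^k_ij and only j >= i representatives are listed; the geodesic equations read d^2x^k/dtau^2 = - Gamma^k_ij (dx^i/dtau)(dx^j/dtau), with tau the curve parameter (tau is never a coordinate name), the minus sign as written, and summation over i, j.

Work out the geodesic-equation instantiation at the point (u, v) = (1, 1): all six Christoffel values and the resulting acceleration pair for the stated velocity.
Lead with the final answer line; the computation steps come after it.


Answer: Gamma_uuu = 12456/3713, Gamma_uuv = 11448/3713, Gamma_uvv = 12204/3713, Gamma_vuu = -11276/3713, Gamma_vuv = -7788/3713, Gamma_vvv = -2978/3713; accelerations (d^2u/dtau^2, d^2v/dtau^2) = (-8154/3713, -9445/3713)

E = 217/36, F = 6, G = 41/4 at the point
E_u = 4, E_v = 12, F_u = -5, F_v = 12, G_u = -6, G_v = 23
EG - F^2 = 3713/144;  g^inv = (144/3713) * [[41/4, -6], [-6, 217/36]]
first-kind symbols [ij,l] = (1/2)(d_i g_jl + d_j g_il - d_l g_ij): [uu,u] = E_u/2 = 2, [uu,v] = F_u - E_v/2 = -11, [uv,u] = E_v/2 = 6, [uv,v] = G_u/2 = -3, [vv,u] = F_v - G_u/2 = 15, [vv,v] = G_v/2 = 23/2
Gamma^u_ij = (G*[ij,u] - F*[ij,v])/(EG - F^2), Gamma^v_ij = (E*[ij,v] - F*[ij,u])/(EG - F^2)
Gamma_uuu = 12456/3713, Gamma_uuv = 11448/3713, Gamma_uvv = 12204/3713, Gamma_vuu = -11276/3713, Gamma_vuv = -7788/3713, Gamma_vvv = -2978/3713
d^2u/dtau^2 = -(Gamma_uuu*(-3/2)^2 + 2*Gamma_uuv*(-3/2)*(2) + Gamma_uvv*(2)^2) = -8154/3713
d^2v/dtau^2 = -(Gamma_vuu*(-3/2)^2 + 2*Gamma_vuv*(-3/2)*(2) + Gamma_vvv*(2)^2) = -9445/3713
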